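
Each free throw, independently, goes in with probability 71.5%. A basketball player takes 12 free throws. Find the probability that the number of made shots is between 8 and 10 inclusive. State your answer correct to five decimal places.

0.65898

X ~ Binomial(12, 0.715); P(8 ≤ X ≤ 10) = Σ C(12,k) p^k (1−p)^(12−k) over k:
  k=8: C(12,8)·0.715^8·0.285^4 = 0.2230658
  k=9: C(12,9)·0.715^9·0.285^3 = 0.2487205
  k=10: C(12,10)·0.715^10·0.285^2 = 0.1871949
Total = 0.6589812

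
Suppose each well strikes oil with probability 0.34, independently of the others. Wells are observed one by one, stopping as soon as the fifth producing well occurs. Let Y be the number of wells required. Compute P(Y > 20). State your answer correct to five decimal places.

Needing more than 20 wells ⇔ fewer than 5 successes in the first 20. With X ~ Binomial(20, 0.34), P(Y > 20) = P(X ≤ 4).
  k=0: C(20,0)·0.34^0·0.66^20 = 0.0002460
  k=1: C(20,1)·0.34^1·0.66^19 = 0.0025342
  k=2: C(20,2)·0.34^2·0.66^18 = 0.0124023
  k=3: C(20,3)·0.34^3·0.66^17 = 0.0383344
  k=4: C(20,4)·0.34^4·0.66^16 = 0.0839291
P(X ≤ 4) = 0.1374459

0.13745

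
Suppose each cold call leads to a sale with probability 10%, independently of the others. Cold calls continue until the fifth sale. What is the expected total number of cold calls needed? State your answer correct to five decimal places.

Y = total cold calls until the fifth success; negative binomial with r=5, p=0.10.
E[Y] = r / p = 5 / 0.10 = 50.0000000

50.00000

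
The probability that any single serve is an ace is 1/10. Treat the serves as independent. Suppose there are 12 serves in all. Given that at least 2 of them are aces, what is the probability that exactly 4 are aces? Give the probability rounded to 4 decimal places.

X ~ Binomial(12, 0.10). Want P(X=4 | X≥2) = P(X=4) / P(X≥2).
P(X=4) = C(12,4)·0.10^4·0.90^8 = 0.021308
P(X≥2) = 1 − 0.282430 − 0.376573 = 0.340998
Ratio = 0.021308 / 0.340998 = 0.062488

0.0625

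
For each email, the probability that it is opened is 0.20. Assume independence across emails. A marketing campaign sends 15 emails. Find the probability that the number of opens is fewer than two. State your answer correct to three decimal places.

0.167

X ~ Binomial(15, 0.20); P(X ≤ 1) = Σ C(15,k) p^k (1−p)^(15−k) over k:
  k=0: C(15,0)·0.20^0·0.80^15 = 0.03518
  k=1: C(15,1)·0.20^1·0.80^14 = 0.13194
Total = 0.16713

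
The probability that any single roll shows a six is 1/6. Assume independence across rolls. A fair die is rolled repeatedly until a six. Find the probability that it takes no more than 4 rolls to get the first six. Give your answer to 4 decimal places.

0.5177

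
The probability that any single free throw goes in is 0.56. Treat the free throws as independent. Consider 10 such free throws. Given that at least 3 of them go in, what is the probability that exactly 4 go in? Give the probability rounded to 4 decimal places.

X ~ Binomial(10, 0.56). Want P(X=4 | X≥3) = P(X=4) / P(X≥3).
P(X=4) = C(10,4)·0.56^4·0.44^6 = 0.149861
P(X≥3) = 1 − 0.000272 − 0.003461 − 0.019825 = 0.976442
Ratio = 0.149861 / 0.976442 = 0.153476

0.1535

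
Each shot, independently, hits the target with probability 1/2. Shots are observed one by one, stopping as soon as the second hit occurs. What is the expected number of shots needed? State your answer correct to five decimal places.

4.00000

Y = total shots until the second success; negative binomial with r=2, p=0.50.
E[Y] = r / p = 2 / 0.50 = 4.0000000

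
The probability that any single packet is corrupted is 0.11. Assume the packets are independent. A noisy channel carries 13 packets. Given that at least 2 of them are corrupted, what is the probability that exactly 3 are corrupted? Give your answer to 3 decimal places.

X ~ Binomial(13, 0.11). Want P(X=3 | X≥2) = P(X=3) / P(X≥2).
P(X=3) = C(13,3)·0.11^3·0.89^10 = 0.11870
P(X≥2) = 1 − 0.21982 − 0.35320 = 0.42698
Ratio = 0.11870 / 0.42698 = 0.27799

0.278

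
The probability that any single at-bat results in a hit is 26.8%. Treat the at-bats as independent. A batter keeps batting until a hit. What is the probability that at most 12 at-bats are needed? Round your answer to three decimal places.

Y = number of at-bats to the first success; geometric, p = 0.268.
P(Y ≤ 12) = 1 − (1−p)^12 = 1 − 0.02367 = 0.97633

0.976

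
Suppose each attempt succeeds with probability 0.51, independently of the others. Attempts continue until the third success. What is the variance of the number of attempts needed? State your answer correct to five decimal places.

5.65167

Y = total attempts until the third success; negative binomial with r=3, p=0.51.
Var(Y) = r(1−p)/p² = 3·0.49 / 0.51² = 5.6516724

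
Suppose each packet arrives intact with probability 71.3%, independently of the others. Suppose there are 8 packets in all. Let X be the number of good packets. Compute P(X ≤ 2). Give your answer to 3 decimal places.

X ~ Binomial(8, 0.713); P(X ≤ 2) = Σ C(8,k) p^k (1−p)^(8−k) over k:
  k=0: C(8,0)·0.713^0·0.287^8 = 0.00005
  k=1: C(8,1)·0.713^1·0.287^7 = 0.00091
  k=2: C(8,2)·0.713^2·0.287^6 = 0.00795
Total = 0.00892

0.009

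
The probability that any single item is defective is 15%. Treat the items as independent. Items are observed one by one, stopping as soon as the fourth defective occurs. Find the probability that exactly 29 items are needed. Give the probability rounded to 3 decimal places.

0.029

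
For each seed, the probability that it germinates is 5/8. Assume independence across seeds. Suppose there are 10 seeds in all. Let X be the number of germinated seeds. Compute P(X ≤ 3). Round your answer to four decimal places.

X ~ Binomial(10, 0.625); P(X ≤ 3) = Σ C(10,k) p^k (1−p)^(10−k) over k:
  k=0: C(10,0)·0.625^0·0.375^10 = 0.000055
  k=1: C(10,1)·0.625^1·0.375^9 = 0.000917
  k=2: C(10,2)·0.625^2·0.375^8 = 0.006874
  k=3: C(10,3)·0.625^3·0.375^7 = 0.030552
Total = 0.038398

0.0384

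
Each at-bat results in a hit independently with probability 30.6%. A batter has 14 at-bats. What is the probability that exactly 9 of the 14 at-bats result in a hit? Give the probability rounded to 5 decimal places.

0.00758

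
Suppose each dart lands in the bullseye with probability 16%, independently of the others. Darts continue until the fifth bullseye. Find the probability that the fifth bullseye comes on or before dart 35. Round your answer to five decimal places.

0.67912

Finishing within 35 darts ⇔ at least 5 successes in the first 35. With X ~ Binomial(35, 0.16), P(Y ≤ 35) = 1 − P(X ≤ 4).
  k=0: C(35,0)·0.16^0·0.84^35 = 0.0022376
  k=1: C(35,1)·0.16^1·0.84^34 = 0.0149171
  k=2: C(35,2)·0.16^2·0.84^33 = 0.0483029
  k=3: C(35,3)·0.16^3·0.84^32 = 0.1012061
  k=4: C(35,4)·0.16^4·0.84^31 = 0.1542188
1 − 0.3208825 = 0.6791175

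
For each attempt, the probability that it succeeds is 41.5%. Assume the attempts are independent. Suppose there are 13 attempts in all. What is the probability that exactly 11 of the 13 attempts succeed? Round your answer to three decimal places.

0.002

X ~ Binomial(n=13, p=0.415).
P(X=11) = C(13,11) · p^11 · (1−p)^2
= 78 · 6.2882e-05 · 0.34223 = 0.00168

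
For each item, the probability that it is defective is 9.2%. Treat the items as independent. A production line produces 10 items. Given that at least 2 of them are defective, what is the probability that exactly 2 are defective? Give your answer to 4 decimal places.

X ~ Binomial(10, 0.092). Want P(X=2 | X≥2) = P(X=2) / P(X≥2).
P(X=2) = C(10,2)·0.092^2·0.908^8 = 0.175985
P(X≥2) = 1 − 0.380942 − 0.385976 = 0.233082
Ratio = 0.175985 / 0.233082 = 0.755033

0.7550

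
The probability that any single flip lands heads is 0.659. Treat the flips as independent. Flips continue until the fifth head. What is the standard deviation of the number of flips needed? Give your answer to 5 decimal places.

1.98142

Y = total flips until the fifth success; negative binomial with r=5, p=0.659.
SD(Y) = √[r(1−p)/p²] = √(3.9260295) = 1.9814211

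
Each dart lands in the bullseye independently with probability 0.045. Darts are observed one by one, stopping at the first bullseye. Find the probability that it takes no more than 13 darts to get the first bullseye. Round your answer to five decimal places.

0.45040

Y = number of darts to the first success; geometric, p = 0.045.
P(Y ≤ 13) = 1 − (1−p)^13 = 1 − 0.5495963 = 0.4504037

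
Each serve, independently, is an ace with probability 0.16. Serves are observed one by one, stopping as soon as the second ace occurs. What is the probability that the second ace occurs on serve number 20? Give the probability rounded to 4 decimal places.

0.0211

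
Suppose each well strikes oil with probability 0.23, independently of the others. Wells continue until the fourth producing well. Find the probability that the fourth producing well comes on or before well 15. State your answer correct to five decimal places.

0.46504

Finishing within 15 wells ⇔ at least 4 successes in the first 15. With X ~ Binomial(15, 0.23), P(Y ≤ 15) = 1 − P(X ≤ 3).
  k=0: C(15,0)·0.23^0·0.77^15 = 0.0198317
  k=1: C(15,1)·0.23^1·0.77^14 = 0.0888565
  k=2: C(15,2)·0.23^2·0.77^13 = 0.1857909
  k=3: C(15,3)·0.23^3·0.77^12 = 0.2404826
1 − 0.5349617 = 0.4650383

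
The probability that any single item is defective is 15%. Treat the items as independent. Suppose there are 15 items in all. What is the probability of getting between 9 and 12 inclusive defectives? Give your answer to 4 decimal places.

X ~ Binomial(15, 0.15); P(9 ≤ X ≤ 12) = Σ C(15,k) p^k (1−p)^(15−k) over k:
  k=9: C(15,9)·0.15^9·0.85^6 = 0.000073
  k=10: C(15,10)·0.15^10·0.85^5 = 0.000008
  k=11: C(15,11)·0.15^11·0.85^4 = 0.000001
  k=12: C(15,12)·0.15^12·0.85^3 = 0.000000
Total = 0.000081

0.0001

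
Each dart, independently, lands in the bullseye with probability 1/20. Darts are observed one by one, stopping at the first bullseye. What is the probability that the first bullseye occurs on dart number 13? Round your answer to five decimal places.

Geometric (trials to first success), p = 0.05.
P(Y = 13) = (1−p)^12 · p = 0.54036 · 0.05 = 0.0270180

0.02702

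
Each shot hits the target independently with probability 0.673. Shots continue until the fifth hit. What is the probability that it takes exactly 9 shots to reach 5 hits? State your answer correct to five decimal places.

Y = trial on which the fifth success occurs; negative binomial, r=5, p=0.673.
P(Y=9) = C(8,4) · p^5 · (1−p)^4
= 70 · 0.13806 · 0.011434 = 0.1105005

0.11050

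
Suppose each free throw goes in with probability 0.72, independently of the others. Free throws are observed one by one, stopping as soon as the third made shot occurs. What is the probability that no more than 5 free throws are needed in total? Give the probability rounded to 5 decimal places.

0.86235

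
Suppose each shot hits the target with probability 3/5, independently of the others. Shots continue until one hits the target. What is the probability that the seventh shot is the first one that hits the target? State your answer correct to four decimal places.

0.0025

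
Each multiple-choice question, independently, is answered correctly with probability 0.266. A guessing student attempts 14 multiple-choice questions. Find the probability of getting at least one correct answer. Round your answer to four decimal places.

0.9868

P(at least one) = 1 − P(none) = 1 − (1 − 0.266)^14
= 1 − 0.013175 = 0.986825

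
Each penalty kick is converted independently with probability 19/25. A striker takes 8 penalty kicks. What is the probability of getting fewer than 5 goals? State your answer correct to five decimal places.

0.10044

X ~ Binomial(8, 0.76); P(X ≤ 4) = Σ C(8,k) p^k (1−p)^(8−k) over k:
  k=0: C(8,0)·0.76^0·0.24^8 = 0.0000110
  k=1: C(8,1)·0.76^1·0.24^7 = 0.0002789
  k=2: C(8,2)·0.76^2·0.24^6 = 0.0030907
  k=3: C(8,3)·0.76^3·0.24^5 = 0.0195742
  k=4: C(8,4)·0.76^4·0.24^4 = 0.0774814
Total = 0.1004362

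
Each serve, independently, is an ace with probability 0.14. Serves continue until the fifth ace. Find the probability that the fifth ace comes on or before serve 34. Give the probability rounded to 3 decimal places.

Finishing within 34 serves ⇔ at least 5 successes in the first 34. With X ~ Binomial(34, 0.14), P(Y ≤ 34) = 1 − P(X ≤ 4).
  k=0: C(34,0)·0.14^0·0.86^34 = 0.00593
  k=1: C(34,1)·0.14^1·0.86^33 = 0.03281
  k=2: C(34,2)·0.14^2·0.86^32 = 0.08814
  k=3: C(34,3)·0.14^3·0.86^31 = 0.15305
  k=4: C(34,4)·0.14^4·0.86^30 = 0.19309
1 − 0.47302 = 0.52698

0.527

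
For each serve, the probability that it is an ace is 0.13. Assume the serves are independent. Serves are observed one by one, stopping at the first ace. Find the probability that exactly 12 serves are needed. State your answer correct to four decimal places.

Geometric (trials to first success), p = 0.13.
P(Y = 12) = (1−p)^11 · p = 0.21613 · 0.13 = 0.028097

0.0281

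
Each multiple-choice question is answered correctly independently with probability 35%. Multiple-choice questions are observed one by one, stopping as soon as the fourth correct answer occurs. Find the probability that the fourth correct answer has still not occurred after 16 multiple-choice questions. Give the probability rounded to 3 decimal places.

0.134

Needing more than 16 multiple-choice questions ⇔ fewer than 4 successes in the first 16. With X ~ Binomial(16, 0.35), P(Y > 16) = P(X ≤ 3).
  k=0: C(16,0)·0.35^0·0.65^16 = 0.00102
  k=1: C(16,1)·0.35^1·0.65^15 = 0.00875
  k=2: C(16,2)·0.35^2·0.65^14 = 0.03533
  k=3: C(16,3)·0.35^3·0.65^13 = 0.08877
P(X ≤ 3) = 0.13386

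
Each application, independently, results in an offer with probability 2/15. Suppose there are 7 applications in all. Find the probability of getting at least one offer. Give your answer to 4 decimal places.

0.6327

P(at least one) = 1 − P(none) = 1 − (1 − 0.133333)^7
= 1 − 0.367252 = 0.632748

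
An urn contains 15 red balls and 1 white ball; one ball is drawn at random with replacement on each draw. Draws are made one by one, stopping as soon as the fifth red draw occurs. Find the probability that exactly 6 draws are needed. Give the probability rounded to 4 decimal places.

Y = trial on which the fifth success occurs; negative binomial, r=5, p=0.9375.
P(Y=6) = C(5,4) · p^5 · (1−p)^1
= 5 · 0.7242 · 0.0625 = 0.226311

0.2263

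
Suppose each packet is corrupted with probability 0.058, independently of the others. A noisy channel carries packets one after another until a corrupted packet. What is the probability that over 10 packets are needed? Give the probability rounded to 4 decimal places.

0.5502

Y = number of packets to the first success; geometric, p = 0.058.
P(Y > 10) = P(first 10 all fail) = (1−p)^10 = 0.550185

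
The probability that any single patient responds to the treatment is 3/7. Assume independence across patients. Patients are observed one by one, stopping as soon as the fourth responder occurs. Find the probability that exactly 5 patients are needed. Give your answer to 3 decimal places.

Y = trial on which the fourth success occurs; negative binomial, r=4, p=0.428571.
P(Y=5) = C(4,3) · p^4 · (1−p)^1
= 4 · 0.033736 · 0.57143 = 0.07711

0.077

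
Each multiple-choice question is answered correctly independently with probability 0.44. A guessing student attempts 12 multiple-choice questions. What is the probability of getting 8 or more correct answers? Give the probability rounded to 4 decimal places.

X ~ Binomial(12, 0.44); P(X ≥ 8) = Σ C(12,k) p^k (1−p)^(12−k) over k:
  k=8: C(12,8)·0.44^8·0.56^4 = 0.068388
  k=9: C(12,9)·0.44^9·0.56^3 = 0.023881
  k=10: C(12,10)·0.44^10·0.56^2 = 0.005629
  k=11: C(12,11)·0.44^11·0.56^1 = 0.000804
  k=12: C(12,12)·0.44^12·0.56^0 = 0.000053
Total = 0.098755

0.0988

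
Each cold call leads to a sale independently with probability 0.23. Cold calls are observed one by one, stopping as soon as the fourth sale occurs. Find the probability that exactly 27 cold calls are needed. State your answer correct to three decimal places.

Y = trial on which the fourth success occurs; negative binomial, r=4, p=0.23.
P(Y=27) = C(26,3) · p^4 · (1−p)^23
= 2600 · 0.0027984 · 0.0024507 = 0.01783

0.018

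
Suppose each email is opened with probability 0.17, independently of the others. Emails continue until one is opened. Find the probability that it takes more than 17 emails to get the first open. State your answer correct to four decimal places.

0.0421

Y = number of emails to the first success; geometric, p = 0.17.
P(Y > 17) = P(first 17 all fail) = (1−p)^17 = 0.042104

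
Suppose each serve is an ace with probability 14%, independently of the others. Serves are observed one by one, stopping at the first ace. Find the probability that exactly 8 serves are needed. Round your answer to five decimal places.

0.04871

Geometric (trials to first success), p = 0.14.
P(Y = 8) = (1−p)^7 · p = 0.34793 · 0.14 = 0.0487099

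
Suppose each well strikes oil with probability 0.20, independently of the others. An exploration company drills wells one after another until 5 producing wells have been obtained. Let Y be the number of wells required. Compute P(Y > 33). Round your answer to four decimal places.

0.1821

Needing more than 33 wells ⇔ fewer than 5 successes in the first 33. With X ~ Binomial(33, 0.20), P(Y > 33) = P(X ≤ 4).
  k=0: C(33,0)·0.20^0·0.80^33 = 0.000634
  k=1: C(33,1)·0.20^1·0.80^32 = 0.005229
  k=2: C(33,2)·0.20^2·0.80^31 = 0.020916
  k=3: C(33,3)·0.20^3·0.80^30 = 0.054034
  k=4: C(33,4)·0.20^4·0.80^29 = 0.101313
P(X ≤ 4) = 0.182126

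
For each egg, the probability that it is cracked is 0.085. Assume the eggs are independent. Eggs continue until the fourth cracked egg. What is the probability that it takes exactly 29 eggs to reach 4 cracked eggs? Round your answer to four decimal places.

0.0186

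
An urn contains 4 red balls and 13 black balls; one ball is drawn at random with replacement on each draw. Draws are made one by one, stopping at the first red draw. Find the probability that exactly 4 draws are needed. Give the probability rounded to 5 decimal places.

Geometric (trials to first success), p = 0.235294.
P(Y = 4) = (1−p)^3 · p = 0.44718 · 0.235294 = 0.1052190

0.10522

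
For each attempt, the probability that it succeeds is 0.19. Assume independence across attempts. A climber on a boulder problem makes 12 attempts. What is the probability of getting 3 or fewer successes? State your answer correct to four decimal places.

0.8205

X ~ Binomial(12, 0.19); P(X ≤ 3) = Σ C(12,k) p^k (1−p)^(12−k) over k:
  k=0: C(12,0)·0.19^0·0.81^12 = 0.079766
  k=1: C(12,1)·0.19^1·0.81^11 = 0.224528
  k=2: C(12,2)·0.19^2·0.81^10 = 0.289669
  k=3: C(12,3)·0.19^3·0.81^9 = 0.226490
Total = 0.820453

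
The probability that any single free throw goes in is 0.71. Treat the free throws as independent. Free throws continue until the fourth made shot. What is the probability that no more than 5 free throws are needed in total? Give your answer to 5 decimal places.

0.54889

Finishing within 5 free throws ⇔ at least 4 successes in the first 5. With X ~ Binomial(5, 0.71), P(Y ≤ 5) = 1 − P(X ≤ 3).
  k=0: C(5,0)·0.71^0·0.29^5 = 0.0020511
  k=1: C(5,1)·0.71^1·0.29^4 = 0.0251085
  k=2: C(5,2)·0.71^2·0.29^3 = 0.1229449
  k=3: C(5,3)·0.71^3·0.29^2 = 0.3010032
1 − 0.4511077 = 0.5488923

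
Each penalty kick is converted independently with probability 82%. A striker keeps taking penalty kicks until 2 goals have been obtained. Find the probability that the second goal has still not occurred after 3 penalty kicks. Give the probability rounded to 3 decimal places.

Needing more than 3 penalty kicks ⇔ fewer than 2 successes in the first 3. With X ~ Binomial(3, 0.82), P(Y > 3) = P(X ≤ 1).
  k=0: C(3,0)·0.82^0·0.18^3 = 0.00583
  k=1: C(3,1)·0.82^1·0.18^2 = 0.07970
P(X ≤ 1) = 0.08554

0.086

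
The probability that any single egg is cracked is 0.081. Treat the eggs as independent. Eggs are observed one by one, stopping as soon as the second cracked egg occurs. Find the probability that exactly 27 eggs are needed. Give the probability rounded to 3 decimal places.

0.021

Y = trial on which the second success occurs; negative binomial, r=2, p=0.081.
P(Y=27) = C(26,1) · p^2 · (1−p)^25
= 26 · 0.006561 · 0.12103 = 0.02065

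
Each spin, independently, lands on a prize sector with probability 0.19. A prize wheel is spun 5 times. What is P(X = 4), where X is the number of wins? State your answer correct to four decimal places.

X ~ Binomial(n=5, p=0.19).
P(X=4) = C(5,4) · p^4 · (1−p)^1
= 5 · 0.0013032 · 0.81 = 0.005278

0.0053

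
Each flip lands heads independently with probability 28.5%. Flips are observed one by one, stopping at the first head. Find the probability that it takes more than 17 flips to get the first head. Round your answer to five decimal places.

0.00334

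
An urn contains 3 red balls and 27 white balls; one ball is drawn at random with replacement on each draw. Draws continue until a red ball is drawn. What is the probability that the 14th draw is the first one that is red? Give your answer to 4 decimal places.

0.0254

Geometric (trials to first success), p = 0.10.
P(Y = 14) = (1−p)^13 · p = 0.25419 · 0.10 = 0.025419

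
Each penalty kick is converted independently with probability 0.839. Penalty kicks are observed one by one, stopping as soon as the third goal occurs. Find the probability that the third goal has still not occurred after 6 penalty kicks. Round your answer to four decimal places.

Needing more than 6 penalty kicks ⇔ fewer than 3 successes in the first 6. With X ~ Binomial(6, 0.839), P(Y > 6) = P(X ≤ 2).
  k=0: C(6,0)·0.839^0·0.161^6 = 0.000017
  k=1: C(6,1)·0.839^1·0.161^5 = 0.000545
  k=2: C(6,2)·0.839^2·0.161^4 = 0.007094
P(X ≤ 2) = 0.007656

0.0077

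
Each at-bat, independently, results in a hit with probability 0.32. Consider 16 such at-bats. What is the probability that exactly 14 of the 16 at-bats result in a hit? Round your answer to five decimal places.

0.00001

X ~ Binomial(n=16, p=0.32).
P(X=14) = C(16,14) · p^14 · (1−p)^2
= 120 · 1.1806e-07 · 0.4624 = 0.0000066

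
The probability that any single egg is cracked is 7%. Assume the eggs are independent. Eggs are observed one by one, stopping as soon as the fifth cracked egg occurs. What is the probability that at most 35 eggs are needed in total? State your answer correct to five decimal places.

0.09484

Finishing within 35 eggs ⇔ at least 5 successes in the first 35. With X ~ Binomial(35, 0.07), P(Y ≤ 35) = 1 − P(X ≤ 4).
  k=0: C(35,0)·0.07^0·0.93^35 = 0.0788684
  k=1: C(35,1)·0.07^1·0.93^34 = 0.2077717
  k=2: C(35,2)·0.07^2·0.93^33 = 0.2658584
  k=3: C(35,3)·0.07^3·0.93^32 = 0.2201193
  k=4: C(35,4)·0.07^4·0.93^31 = 0.1325450
1 − 0.9051627 = 0.0948373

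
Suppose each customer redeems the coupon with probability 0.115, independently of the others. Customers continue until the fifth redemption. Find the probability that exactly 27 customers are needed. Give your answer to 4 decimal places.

0.0205

Y = trial on which the fifth success occurs; negative binomial, r=5, p=0.115.
P(Y=27) = C(26,4) · p^5 · (1−p)^22
= 14950 · 2.0114e-05 · 0.068038 = 0.020459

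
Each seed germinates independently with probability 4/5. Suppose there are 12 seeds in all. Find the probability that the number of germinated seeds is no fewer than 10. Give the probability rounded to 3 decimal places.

0.558

X ~ Binomial(12, 0.80); P(X ≥ 10) = Σ C(12,k) p^k (1−p)^(12−k) over k:
  k=10: C(12,10)·0.80^10·0.20^2 = 0.28347
  k=11: C(12,11)·0.80^11·0.20^1 = 0.20616
  k=12: C(12,12)·0.80^12·0.20^0 = 0.06872
Total = 0.55835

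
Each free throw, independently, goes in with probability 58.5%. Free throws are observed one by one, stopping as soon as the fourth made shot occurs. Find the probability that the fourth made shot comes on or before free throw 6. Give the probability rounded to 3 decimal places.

0.513

Finishing within 6 free throws ⇔ at least 4 successes in the first 6. With X ~ Binomial(6, 0.585), P(Y ≤ 6) = 1 − P(X ≤ 3).
  k=0: C(6,0)·0.585^0·0.415^6 = 0.00511
  k=1: C(6,1)·0.585^1·0.415^5 = 0.04321
  k=2: C(6,2)·0.585^2·0.415^4 = 0.15226
  k=3: C(6,3)·0.585^3·0.415^3 = 0.28618
1 − 0.48676 = 0.51324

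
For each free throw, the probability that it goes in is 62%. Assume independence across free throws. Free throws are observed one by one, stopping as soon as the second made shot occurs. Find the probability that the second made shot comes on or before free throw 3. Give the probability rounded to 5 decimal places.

0.67654

Finishing within 3 free throws ⇔ at least 2 successes in the first 3. With X ~ Binomial(3, 0.62), P(Y ≤ 3) = 1 − P(X ≤ 1).
  k=0: C(3,0)·0.62^0·0.38^3 = 0.0548720
  k=1: C(3,1)·0.62^1·0.38^2 = 0.2685840
1 − 0.3234560 = 0.6765440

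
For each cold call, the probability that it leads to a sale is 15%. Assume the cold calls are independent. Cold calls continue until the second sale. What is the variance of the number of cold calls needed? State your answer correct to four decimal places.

Y = total cold calls until the second success; negative binomial with r=2, p=0.15.
Var(Y) = r(1−p)/p² = 2·0.85 / 0.15² = 75.555556

75.5556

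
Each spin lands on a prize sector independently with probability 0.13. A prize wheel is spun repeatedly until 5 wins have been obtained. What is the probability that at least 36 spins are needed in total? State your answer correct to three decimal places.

0.515

Needing more than 35 spins ⇔ fewer than 5 successes in the first 35. With X ~ Binomial(35, 0.13), P(Y > 35) = P(X ≤ 4).
  k=0: C(35,0)·0.13^0·0.87^35 = 0.00764
  k=1: C(35,1)·0.13^1·0.87^34 = 0.03996
  k=2: C(35,2)·0.13^2·0.87^33 = 0.10152
  k=3: C(35,3)·0.13^3·0.87^32 = 0.16686
  k=4: C(35,4)·0.13^4·0.87^31 = 0.19947
P(X ≤ 4) = 0.51545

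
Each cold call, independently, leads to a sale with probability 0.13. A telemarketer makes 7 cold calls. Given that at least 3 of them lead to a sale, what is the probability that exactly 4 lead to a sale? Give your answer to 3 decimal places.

X ~ Binomial(7, 0.13). Want P(X=4 | X≥3) = P(X=4) / P(X≥3).
P(X=4) = C(7,4)·0.13^4·0.87^3 = 0.00658
P(X≥3) = 1 − 0.37725 − 0.39460 − 0.17689 = 0.05126
Ratio = 0.00658 / 0.05126 = 0.12843

0.128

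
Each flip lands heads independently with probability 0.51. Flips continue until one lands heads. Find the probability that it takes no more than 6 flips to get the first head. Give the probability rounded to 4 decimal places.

Y = number of flips to the first success; geometric, p = 0.51.
P(Y ≤ 6) = 1 − (1−p)^6 = 1 − 0.013841 = 0.986159

0.9862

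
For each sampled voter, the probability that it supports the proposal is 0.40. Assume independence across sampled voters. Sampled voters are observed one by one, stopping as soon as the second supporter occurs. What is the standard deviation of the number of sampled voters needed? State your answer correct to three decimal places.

2.739

Y = total sampled voters until the second success; negative binomial with r=2, p=0.40.
SD(Y) = √[r(1−p)/p²] = √(7.50000) = 2.73861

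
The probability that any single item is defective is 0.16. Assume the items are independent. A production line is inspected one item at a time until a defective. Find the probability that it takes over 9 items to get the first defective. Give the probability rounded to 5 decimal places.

0.20822

Y = number of items to the first success; geometric, p = 0.16.
P(Y > 9) = P(first 9 all fail) = (1−p)^9 = 0.2082157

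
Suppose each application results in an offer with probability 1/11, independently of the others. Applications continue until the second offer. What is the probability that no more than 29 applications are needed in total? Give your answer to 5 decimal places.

Finishing within 29 applications ⇔ at least 2 successes in the first 29. With X ~ Binomial(29, 0.090909), P(Y ≤ 29) = 1 − P(X ≤ 1).
  k=0: C(29,0)·0.090909^0·0.909091^29 = 0.0630394
  k=1: C(29,1)·0.090909^1·0.909091^28 = 0.1828143
1 − 0.2458537 = 0.7541463

0.75415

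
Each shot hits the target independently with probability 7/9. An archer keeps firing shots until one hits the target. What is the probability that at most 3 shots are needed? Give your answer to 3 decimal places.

0.989

Y = number of shots to the first success; geometric, p = 0.777778.
P(Y ≤ 3) = 1 − (1−p)^3 = 1 − 0.01097 = 0.98903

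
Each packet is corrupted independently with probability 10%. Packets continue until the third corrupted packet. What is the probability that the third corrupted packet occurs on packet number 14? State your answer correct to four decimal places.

Y = trial on which the third success occurs; negative binomial, r=3, p=0.10.
P(Y=14) = C(13,2) · p^3 · (1−p)^11
= 78 · 0.001 · 0.31381 = 0.024477

0.0245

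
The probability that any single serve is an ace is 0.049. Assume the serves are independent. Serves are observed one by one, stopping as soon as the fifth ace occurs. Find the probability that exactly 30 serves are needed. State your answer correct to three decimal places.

0.002

Y = trial on which the fifth success occurs; negative binomial, r=5, p=0.049.
P(Y=30) = C(29,4) · p^5 · (1−p)^25
= 23751 · 2.8248e-07 · 0.28478 = 0.00191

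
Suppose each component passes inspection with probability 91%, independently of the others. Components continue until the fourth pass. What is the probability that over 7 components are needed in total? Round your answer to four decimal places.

0.0018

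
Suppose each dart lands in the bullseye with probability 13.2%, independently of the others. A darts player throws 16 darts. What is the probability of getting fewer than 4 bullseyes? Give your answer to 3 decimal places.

X ~ Binomial(16, 0.132); P(X ≤ 3) = Σ C(16,k) p^k (1−p)^(16−k) over k:
  k=0: C(16,0)·0.132^0·0.868^16 = 0.10383
  k=1: C(16,1)·0.132^1·0.868^15 = 0.25263
  k=2: C(16,2)·0.132^2·0.868^14 = 0.28814
  k=3: C(16,3)·0.132^3·0.868^13 = 0.20449
Total = 0.84909

0.849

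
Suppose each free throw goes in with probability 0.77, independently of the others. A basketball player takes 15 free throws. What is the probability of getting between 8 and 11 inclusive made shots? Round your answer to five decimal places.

0.45468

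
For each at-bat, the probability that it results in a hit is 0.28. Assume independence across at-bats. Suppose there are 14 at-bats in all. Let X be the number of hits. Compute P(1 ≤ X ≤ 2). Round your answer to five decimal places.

0.19325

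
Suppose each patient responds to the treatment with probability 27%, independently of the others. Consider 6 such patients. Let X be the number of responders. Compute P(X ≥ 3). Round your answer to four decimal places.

0.2023

X ~ Binomial(6, 0.27); P(X ≥ 3) = Σ C(6,k) p^k (1−p)^(6−k) over k:
  k=3: C(6,3)·0.27^3·0.73^3 = 0.153140
  k=4: C(6,4)·0.27^4·0.73^2 = 0.042481
  k=5: C(6,5)·0.27^5·0.73^1 = 0.006285
  k=6: C(6,6)·0.27^6·0.73^0 = 0.000387
Total = 0.202293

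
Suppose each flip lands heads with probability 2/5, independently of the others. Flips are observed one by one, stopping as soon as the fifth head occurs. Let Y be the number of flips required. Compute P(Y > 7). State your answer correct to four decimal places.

0.9037

Needing more than 7 flips ⇔ fewer than 5 successes in the first 7. With X ~ Binomial(7, 0.40), P(Y > 7) = P(X ≤ 4).
  k=0: C(7,0)·0.40^0·0.60^7 = 0.027994
  k=1: C(7,1)·0.40^1·0.60^6 = 0.130637
  k=2: C(7,2)·0.40^2·0.60^5 = 0.261274
  k=3: C(7,3)·0.40^3·0.60^4 = 0.290304
  k=4: C(7,4)·0.40^4·0.60^3 = 0.193536
P(X ≤ 4) = 0.903744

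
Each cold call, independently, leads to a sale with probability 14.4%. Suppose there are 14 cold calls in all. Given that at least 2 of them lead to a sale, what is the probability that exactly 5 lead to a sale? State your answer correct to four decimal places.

X ~ Binomial(14, 0.144). Want P(X=5 | X≥2) = P(X=5) / P(X≥2).
P(X=5) = C(14,5)·0.144^5·0.856^9 = 0.030587
P(X≥2) = 1 − 0.113405 − 0.267085 = 0.619510
Ratio = 0.030587 / 0.619510 = 0.049373

0.0494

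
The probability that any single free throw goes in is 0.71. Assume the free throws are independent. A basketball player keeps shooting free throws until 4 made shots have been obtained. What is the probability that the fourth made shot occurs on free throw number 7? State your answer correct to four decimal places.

0.1240

Y = trial on which the fourth success occurs; negative binomial, r=4, p=0.71.
P(Y=7) = C(6,3) · p^4 · (1−p)^3
= 20 · 0.25412 · 0.024389 = 0.123953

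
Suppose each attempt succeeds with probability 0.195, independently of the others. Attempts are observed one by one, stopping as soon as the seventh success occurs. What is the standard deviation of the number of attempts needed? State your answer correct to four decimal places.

Y = total attempts until the seventh success; negative binomial with r=7, p=0.195.
SD(Y) = √[r(1−p)/p²] = √(148.191979) = 12.173413

12.1734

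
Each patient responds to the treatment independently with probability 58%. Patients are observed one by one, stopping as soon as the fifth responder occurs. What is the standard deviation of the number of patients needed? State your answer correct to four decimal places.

2.4985

Y = total patients until the fifth success; negative binomial with r=5, p=0.58.
SD(Y) = √[r(1−p)/p²] = √(6.242568) = 2.498513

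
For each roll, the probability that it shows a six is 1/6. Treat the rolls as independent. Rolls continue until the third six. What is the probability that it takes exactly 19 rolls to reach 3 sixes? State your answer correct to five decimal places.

0.03831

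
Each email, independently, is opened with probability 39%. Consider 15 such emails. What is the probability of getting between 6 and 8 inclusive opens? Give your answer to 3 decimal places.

0.483

X ~ Binomial(15, 0.39); P(6 ≤ X ≤ 8) = Σ C(15,k) p^k (1−p)^(15−k) over k:
  k=6: C(15,6)·0.39^6·0.61^9 = 0.20595
  k=7: C(15,7)·0.39^7·0.61^8 = 0.16929
  k=8: C(15,8)·0.39^8·0.61^7 = 0.10824
Total = 0.48348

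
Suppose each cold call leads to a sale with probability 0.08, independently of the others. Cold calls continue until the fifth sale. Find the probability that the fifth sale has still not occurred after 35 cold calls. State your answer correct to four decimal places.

Needing more than 35 cold calls ⇔ fewer than 5 successes in the first 35. With X ~ Binomial(35, 0.08), P(Y > 35) = P(X ≤ 4).
  k=0: C(35,0)·0.08^0·0.92^35 = 0.054022
  k=1: C(35,1)·0.08^1·0.92^34 = 0.164416
  k=2: C(35,2)·0.08^2·0.92^33 = 0.243050
  k=3: C(35,3)·0.08^3·0.92^32 = 0.232482
  k=4: C(35,4)·0.08^4·0.92^31 = 0.161727
P(X ≤ 4) = 0.855698

0.8557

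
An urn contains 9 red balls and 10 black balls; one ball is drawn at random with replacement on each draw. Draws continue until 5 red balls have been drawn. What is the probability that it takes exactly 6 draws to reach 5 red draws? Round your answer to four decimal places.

0.0628

Y = trial on which the fifth success occurs; negative binomial, r=5, p=0.473684.
P(Y=6) = C(5,4) · p^5 · (1−p)^1
= 5 · 0.023848 · 0.52632 = 0.062757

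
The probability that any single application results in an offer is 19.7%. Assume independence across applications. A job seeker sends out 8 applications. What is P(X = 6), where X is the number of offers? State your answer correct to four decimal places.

0.0011

X ~ Binomial(n=8, p=0.197).
P(X=6) = C(8,6) · p^6 · (1−p)^2
= 28 · 5.8452e-05 · 0.64481 = 0.001055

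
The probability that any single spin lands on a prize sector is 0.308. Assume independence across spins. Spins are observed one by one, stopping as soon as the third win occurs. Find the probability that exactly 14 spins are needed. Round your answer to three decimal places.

0.040

Y = trial on which the third success occurs; negative binomial, r=3, p=0.308.
P(Y=14) = C(13,2) · p^3 · (1−p)^11
= 78 · 0.029218 · 0.017425 = 0.03971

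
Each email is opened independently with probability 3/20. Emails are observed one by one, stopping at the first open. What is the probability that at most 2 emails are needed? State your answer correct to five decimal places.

0.27750

Y = number of emails to the first success; geometric, p = 0.15.
P(Y ≤ 2) = 1 − (1−p)^2 = 1 − 0.7225000 = 0.2775000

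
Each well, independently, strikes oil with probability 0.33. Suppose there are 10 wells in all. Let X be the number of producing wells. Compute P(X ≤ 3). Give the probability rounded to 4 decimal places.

0.5684

X ~ Binomial(10, 0.33); P(X ≤ 3) = Σ C(10,k) p^k (1−p)^(10−k) over k:
  k=0: C(10,0)·0.33^0·0.67^10 = 0.018228
  k=1: C(10,1)·0.33^1·0.67^9 = 0.089782
  k=2: C(10,2)·0.33^2·0.67^8 = 0.198993
  k=3: C(10,3)·0.33^3·0.67^7 = 0.261365
Total = 0.568368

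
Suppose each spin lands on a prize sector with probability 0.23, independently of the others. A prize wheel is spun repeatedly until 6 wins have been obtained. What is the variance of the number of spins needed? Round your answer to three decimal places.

Y = total spins until the sixth success; negative binomial with r=6, p=0.23.
Var(Y) = r(1−p)/p² = 6·0.77 / 0.23² = 87.33459

87.335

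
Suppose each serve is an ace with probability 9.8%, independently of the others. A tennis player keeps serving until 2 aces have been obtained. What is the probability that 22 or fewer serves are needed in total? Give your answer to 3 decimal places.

0.649

Finishing within 22 serves ⇔ at least 2 successes in the first 22. With X ~ Binomial(22, 0.098), P(Y ≤ 22) = 1 − P(X ≤ 1).
  k=0: C(22,0)·0.098^0·0.902^22 = 0.10341
  k=1: C(22,1)·0.098^1·0.902^21 = 0.24716
1 − 0.35057 = 0.64943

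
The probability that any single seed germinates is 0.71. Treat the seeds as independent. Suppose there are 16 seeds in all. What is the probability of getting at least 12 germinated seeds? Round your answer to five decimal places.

0.48526

X ~ Binomial(16, 0.71); P(X ≥ 12) = Σ C(16,k) p^k (1−p)^(16−k) over k:
  k=12: C(16,12)·0.71^12·0.29^4 = 0.2112339
  k=13: C(16,13)·0.71^13·0.29^3 = 0.1591258
  k=14: C(16,14)·0.71^14·0.29^2 = 0.0834822
  k=15: C(16,15)·0.71^15·0.29^1 = 0.0272517
  k=16: C(16,16)·0.71^16·0.29^0 = 0.0041700
Total = 0.4852636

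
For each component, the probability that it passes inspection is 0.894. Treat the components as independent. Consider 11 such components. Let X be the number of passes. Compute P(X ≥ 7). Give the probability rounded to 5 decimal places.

0.99644

X ~ Binomial(11, 0.894); P(X ≥ 7) = Σ C(11,k) p^k (1−p)^(11−k) over k:
  k=7: C(11,7)·0.894^7·0.106^4 = 0.0190152
  k=8: C(11,8)·0.894^8·0.106^3 = 0.0801866
  k=9: C(11,9)·0.894^9·0.106^2 = 0.2254302
  k=10: C(11,10)·0.894^10·0.106^1 = 0.3802540
  k=11: C(11,11)·0.894^11·0.106^0 = 0.2915498
Total = 0.9964357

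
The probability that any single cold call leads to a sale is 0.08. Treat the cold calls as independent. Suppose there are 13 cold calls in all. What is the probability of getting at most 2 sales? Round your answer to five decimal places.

0.92013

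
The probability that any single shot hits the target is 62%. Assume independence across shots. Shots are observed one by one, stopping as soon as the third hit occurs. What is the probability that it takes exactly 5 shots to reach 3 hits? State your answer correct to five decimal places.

Y = trial on which the third success occurs; negative binomial, r=3, p=0.62.
P(Y=5) = C(4,2) · p^3 · (1−p)^2
= 6 · 0.23833 · 0.1444 = 0.2064874

0.20649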